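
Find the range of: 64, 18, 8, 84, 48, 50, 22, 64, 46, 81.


Max = 84, Min = 8
Range = 84 - 8 = 76

Range = 76


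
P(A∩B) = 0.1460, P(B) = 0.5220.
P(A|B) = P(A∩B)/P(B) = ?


P(A|B) = 0.1460/0.5220 = 0.2797

P(A|B) = 0.2797


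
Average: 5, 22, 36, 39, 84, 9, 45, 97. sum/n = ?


Sum = 5 + 22 + 36 + 39 + 84 + 9 + 45 + 97 = 337
n = 8
Mean = 337/8 = 42.1250

Mean = 42.1250


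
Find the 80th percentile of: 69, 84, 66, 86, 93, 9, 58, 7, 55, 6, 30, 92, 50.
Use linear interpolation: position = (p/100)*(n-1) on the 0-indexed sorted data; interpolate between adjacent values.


Sorted: 6, 7, 9, 30, 50, 55, 58, 66, 69, 84, 86, 92, 93
n = 13
Index = 80/100 * 12 = 9.6000
Lower = data[9] = 84, Upper = data[10] = 86
P80 = 84 + 0.6000*(2) = 85.2000

P80 = 85.2000


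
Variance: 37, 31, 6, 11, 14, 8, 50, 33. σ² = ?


Mean = 23.7500
Squared deviations: 175.5625, 52.5625, 315.0625, 162.5625, 95.0625, 248.0625, 689.0625, 85.5625
Sum = 1823.5000
Variance = 1823.5000/8 = 227.9375

Variance = 227.9375


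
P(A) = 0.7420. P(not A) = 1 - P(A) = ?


P(not A) = 1 - 0.7420 = 0.2580

P(not A) = 0.2580


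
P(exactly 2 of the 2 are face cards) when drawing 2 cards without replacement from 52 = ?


Hypergeometric: P(X=2) = C(12,2)·C(40,0) / C(52,2)
= 66 × 1 / 1326
= 66/1326 = 0.0498

P = 0.0498


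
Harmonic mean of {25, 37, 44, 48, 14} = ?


Sum of reciprocals = 1/25 + 1/37 + 1/44 + 1/48 + 1/14 = 0.182016
HM = 5/0.182016 = 27.4701

HM = 27.4701


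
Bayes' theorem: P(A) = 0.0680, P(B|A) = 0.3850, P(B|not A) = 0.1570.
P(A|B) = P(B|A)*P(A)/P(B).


P(B) = P(B|A)*P(A) + P(B|A')*P(A')
= 0.3850*0.0680 + 0.1570*0.9320
= 0.026180 + 0.146324 = 0.172504
P(A|B) = 0.026180/0.172504 = 0.1518

P(A|B) = 0.1518


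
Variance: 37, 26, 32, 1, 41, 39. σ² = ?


Mean = 29.3333
Squared deviations: 58.7778, 11.1111, 7.1111, 802.7778, 136.1111, 93.4444
Sum = 1109.3333
Variance = 1109.3333/6 = 184.8889

Variance = 184.8889


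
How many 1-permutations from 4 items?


P(4,1) = 4!/3!
= 24/6
= 4

P(4,1) = 4


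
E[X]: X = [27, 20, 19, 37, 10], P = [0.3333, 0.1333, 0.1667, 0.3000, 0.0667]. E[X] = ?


E[X] = 27*0.3333 + 20*0.1333 + 19*0.1667 + 37*0.3000 + 10*0.0667
= 8.9991 + 2.6660 + 3.1673 + 11.1000 + 0.6670
= 26.5994

E[X] = 26.5994


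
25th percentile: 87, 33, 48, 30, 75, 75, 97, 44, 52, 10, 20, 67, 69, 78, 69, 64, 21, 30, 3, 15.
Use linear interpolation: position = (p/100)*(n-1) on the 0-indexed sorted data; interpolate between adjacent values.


Sorted: 3, 10, 15, 20, 21, 30, 30, 33, 44, 48, 52, 64, 67, 69, 69, 75, 75, 78, 87, 97
n = 20
Index = 25/100 * 19 = 4.7500
Lower = data[4] = 21, Upper = data[5] = 30
P25 = 21 + 0.7500*(9) = 27.7500

P25 = 27.7500


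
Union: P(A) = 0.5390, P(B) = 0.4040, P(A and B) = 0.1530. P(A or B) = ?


P(A∪B) = 0.5390 + 0.4040 - 0.1530
= 0.9430 - 0.1530
= 0.7900

P(A∪B) = 0.7900


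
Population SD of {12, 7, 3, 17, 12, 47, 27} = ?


Mean = 17.8571
Variance = 191.5510
SD = sqrt(191.5510) = 13.8402

SD = 13.8402


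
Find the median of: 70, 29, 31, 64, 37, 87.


Sorted: 29, 31, 37, 64, 70, 87
n = 6 (even)
Middle values: 37 and 64
Median = (37+64)/2 = 50.5000

Median = 50.5000


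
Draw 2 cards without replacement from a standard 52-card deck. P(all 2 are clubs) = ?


P(all clubs) = (13/52) × (12/51)
= 0.0588

P = 0.0588


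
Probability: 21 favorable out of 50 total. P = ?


P = 21/50 = 0.4200

P = 0.4200


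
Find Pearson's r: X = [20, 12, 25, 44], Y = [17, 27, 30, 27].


Mean X = 25.2500, Mean Y = 25.2500
SD X = 11.776566, SD Y = 4.918079
Cov = 12.937500
r = 12.937500/(11.776566*4.918079) = 0.2234

r = 0.2234


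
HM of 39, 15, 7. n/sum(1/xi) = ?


Sum of reciprocals = 1/39 + 1/15 + 1/7 = 0.235165
HM = 3/0.235165 = 12.7570

HM = 12.7570


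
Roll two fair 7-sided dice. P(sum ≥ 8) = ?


Total outcomes = 7×7 = 49
Favorable (sum ≥ 8): 28
P = 28/49 = 0.5714

P = 0.5714


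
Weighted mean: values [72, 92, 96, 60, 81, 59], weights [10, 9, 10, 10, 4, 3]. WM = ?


Numerator = 72*10 + 92*9 + 96*10 + 60*10 + 81*4 + 59*3 = 3609
Denominator = 10 + 9 + 10 + 10 + 4 + 3 = 46
WM = 3609/46 = 78.4565

WM = 78.4565


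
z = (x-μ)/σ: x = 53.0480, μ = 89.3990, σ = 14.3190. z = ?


z = (53.0480 - 89.3990)/14.3190
= -36.3510/14.3190
= -2.5387

z = -2.5387


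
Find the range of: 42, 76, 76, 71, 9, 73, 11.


Max = 76, Min = 9
Range = 76 - 9 = 67

Range = 67


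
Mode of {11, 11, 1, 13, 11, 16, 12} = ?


Frequencies: 1:1, 11:3, 12:1, 13:1, 16:1
Max frequency = 3
Mode = 11

Mode = 11


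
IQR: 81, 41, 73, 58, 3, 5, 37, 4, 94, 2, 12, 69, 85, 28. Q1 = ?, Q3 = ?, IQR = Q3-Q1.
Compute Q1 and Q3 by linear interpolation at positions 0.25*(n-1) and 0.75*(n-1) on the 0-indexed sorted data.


Sorted: 2, 3, 4, 5, 12, 28, 37, 41, 58, 69, 73, 81, 85, 94
Q1 (25th %ile) = 6.7500
Q3 (75th %ile) = 72.0000
IQR = 72.0000 - 6.7500 = 65.2500

IQR = 65.2500


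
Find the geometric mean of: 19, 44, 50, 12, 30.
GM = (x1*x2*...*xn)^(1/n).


Product = 19 × 44 × 50 × 12 × 30 = 15048000
GM = 15048000^(1/5) = 27.2581

GM = 27.2581


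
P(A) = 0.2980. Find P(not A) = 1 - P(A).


P(not A) = 1 - 0.2980 = 0.7020

P(not A) = 0.7020


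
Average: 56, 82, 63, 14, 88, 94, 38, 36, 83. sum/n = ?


Sum = 56 + 82 + 63 + 14 + 88 + 94 + 38 + 36 + 83 = 554
n = 9
Mean = 554/9 = 61.5556

Mean = 61.5556


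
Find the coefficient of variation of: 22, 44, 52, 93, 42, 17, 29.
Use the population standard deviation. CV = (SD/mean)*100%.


Mean = 42.7143
SD = 23.5900
CV = (23.5900/42.7143)*100 = 55.2275%

CV = 55.2275%


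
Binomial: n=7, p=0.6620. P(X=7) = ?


C(7,7) = 1
p^7 = 0.055719
(1-p)^0 = 1.000000
P = 1 * 0.055719 * 1.000000 = 0.0557

P(X=7) = 0.0557


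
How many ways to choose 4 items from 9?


C(9,4) = 9!/(4! × 5!)
= 362880/(24 × 120)
= 126

C(9,4) = 126


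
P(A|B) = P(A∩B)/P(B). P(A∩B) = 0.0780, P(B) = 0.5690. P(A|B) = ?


P(A|B) = 0.0780/0.5690 = 0.1371

P(A|B) = 0.1371


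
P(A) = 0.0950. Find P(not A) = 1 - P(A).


P(not A) = 1 - 0.0950 = 0.9050

P(not A) = 0.9050


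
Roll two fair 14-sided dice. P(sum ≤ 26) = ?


Total outcomes = 14×14 = 196
Favorable (sum ≤ 26): 193
P = 193/196 = 0.9847

P = 0.9847


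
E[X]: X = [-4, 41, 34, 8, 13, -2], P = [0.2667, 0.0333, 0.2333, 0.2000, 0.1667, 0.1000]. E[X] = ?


E[X] = -4*0.2667 + 41*0.0333 + 34*0.2333 + 8*0.2000 + 13*0.1667 - 2*0.1000
= -1.0668 + 1.3653 + 7.9322 + 1.6000 + 2.1671 - 0.2000
= 11.7978

E[X] = 11.7978


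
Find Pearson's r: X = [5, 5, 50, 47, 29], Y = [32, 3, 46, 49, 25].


Mean X = 27.2000, Mean Y = 31.0000
SD X = 19.497692, SD Y = 16.552945
Cov = 257.400000
r = 257.400000/(19.497692*16.552945) = 0.7975

r = 0.7975


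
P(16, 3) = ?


P(16,3) = 16!/13!
= 20922789888000/6227020800
= 3360

P(16,3) = 3360


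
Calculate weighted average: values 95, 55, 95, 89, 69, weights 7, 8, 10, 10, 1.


Numerator = 95*7 + 55*8 + 95*10 + 89*10 + 69*1 = 3014
Denominator = 7 + 8 + 10 + 10 + 1 = 36
WM = 3014/36 = 83.7222

WM = 83.7222


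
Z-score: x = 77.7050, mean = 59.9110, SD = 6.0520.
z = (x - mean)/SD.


z = (77.7050 - 59.9110)/6.0520
= 17.7940/6.0520
= 2.9402

z = 2.9402


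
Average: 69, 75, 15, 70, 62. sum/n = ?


Sum = 69 + 75 + 15 + 70 + 62 = 291
n = 5
Mean = 291/5 = 58.2000

Mean = 58.2000


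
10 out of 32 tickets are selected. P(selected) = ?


P = 10/32 = 0.3125

P = 0.3125


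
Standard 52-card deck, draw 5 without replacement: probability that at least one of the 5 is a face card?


P(at least one) = 1 - P(none)
P(none) = (40/52) × (39/51) × (38/50) × (37/49) × (36/48) = 0.253181
P(at least one) = 1 - 0.253181 = 0.7468

P = 0.7468


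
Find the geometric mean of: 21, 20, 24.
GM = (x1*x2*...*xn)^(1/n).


Product = 21 × 20 × 24 = 10080
GM = 10080^(1/3) = 21.6016

GM = 21.6016


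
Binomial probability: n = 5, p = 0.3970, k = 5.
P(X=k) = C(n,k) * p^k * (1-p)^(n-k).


C(5,5) = 1
p^5 = 0.009862
(1-p)^0 = 1.000000
P = 1 * 0.009862 * 1.000000 = 0.0099

P(X=5) = 0.0099


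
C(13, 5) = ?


C(13,5) = 13!/(5! × 8!)
= 6227020800/(120 × 40320)
= 1287

C(13,5) = 1287


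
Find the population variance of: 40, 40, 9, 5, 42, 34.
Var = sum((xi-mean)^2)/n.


Mean = 28.3333
Squared deviations: 136.1111, 136.1111, 373.7778, 544.4444, 186.7778, 32.1111
Sum = 1409.3333
Variance = 1409.3333/6 = 234.8889

Variance = 234.8889


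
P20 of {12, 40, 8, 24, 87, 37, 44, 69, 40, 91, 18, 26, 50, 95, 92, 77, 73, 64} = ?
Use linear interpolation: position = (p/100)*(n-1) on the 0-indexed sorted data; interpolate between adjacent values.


Sorted: 8, 12, 18, 24, 26, 37, 40, 40, 44, 50, 64, 69, 73, 77, 87, 91, 92, 95
n = 18
Index = 20/100 * 17 = 3.4000
Lower = data[3] = 24, Upper = data[4] = 26
P20 = 24 + 0.4000*(2) = 24.8000

P20 = 24.8000


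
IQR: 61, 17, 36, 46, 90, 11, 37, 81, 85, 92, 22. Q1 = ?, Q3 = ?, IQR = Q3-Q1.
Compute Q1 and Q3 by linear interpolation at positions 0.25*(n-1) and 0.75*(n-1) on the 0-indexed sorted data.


Sorted: 11, 17, 22, 36, 37, 46, 61, 81, 85, 90, 92
Q1 (25th %ile) = 29.0000
Q3 (75th %ile) = 83.0000
IQR = 83.0000 - 29.0000 = 54.0000

IQR = 54.0000


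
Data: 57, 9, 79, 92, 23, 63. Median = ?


Sorted: 9, 23, 57, 63, 79, 92
n = 6 (even)
Middle values: 57 and 63
Median = (57+63)/2 = 60.0000

Median = 60.0000


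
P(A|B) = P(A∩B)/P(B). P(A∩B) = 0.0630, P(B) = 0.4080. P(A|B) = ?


P(A|B) = 0.0630/0.4080 = 0.1544

P(A|B) = 0.1544


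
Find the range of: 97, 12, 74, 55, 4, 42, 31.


Max = 97, Min = 4
Range = 97 - 4 = 93

Range = 93


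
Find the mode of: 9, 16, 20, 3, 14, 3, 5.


Frequencies: 3:2, 5:1, 9:1, 14:1, 16:1, 20:1
Max frequency = 2
Mode = 3

Mode = 3


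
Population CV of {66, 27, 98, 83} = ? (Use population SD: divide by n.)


Mean = 68.5000
SD = 26.5000
CV = (26.5000/68.5000)*100 = 38.6861%

CV = 38.6861%


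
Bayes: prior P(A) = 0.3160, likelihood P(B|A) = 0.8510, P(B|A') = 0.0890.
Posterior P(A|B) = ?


P(B) = P(B|A)*P(A) + P(B|A')*P(A')
= 0.8510*0.3160 + 0.0890*0.6840
= 0.268916 + 0.060876 = 0.329792
P(A|B) = 0.268916/0.329792 = 0.8154

P(A|B) = 0.8154


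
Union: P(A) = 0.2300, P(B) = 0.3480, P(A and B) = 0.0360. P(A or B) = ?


P(A∪B) = 0.2300 + 0.3480 - 0.0360
= 0.5780 - 0.0360
= 0.5420

P(A∪B) = 0.5420


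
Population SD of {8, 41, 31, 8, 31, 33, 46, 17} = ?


Mean = 26.8750
Variance = 180.8594
SD = sqrt(180.8594) = 13.4484

SD = 13.4484


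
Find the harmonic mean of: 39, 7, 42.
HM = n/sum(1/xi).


Sum of reciprocals = 1/39 + 1/7 + 1/42 = 0.192308
HM = 3/0.192308 = 15.6000

HM = 15.6000


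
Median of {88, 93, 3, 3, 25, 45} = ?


Sorted: 3, 3, 25, 45, 88, 93
n = 6 (even)
Middle values: 25 and 45
Median = (25+45)/2 = 35.0000

Median = 35.0000


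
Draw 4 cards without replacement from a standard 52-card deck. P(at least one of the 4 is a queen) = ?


P(at least one) = 1 - P(none)
P(none) = (48/52) × (47/51) × (46/50) × (45/49) = 0.718737
P(at least one) = 1 - 0.718737 = 0.2813

P = 0.2813


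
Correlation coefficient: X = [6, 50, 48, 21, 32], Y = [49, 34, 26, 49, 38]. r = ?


Mean X = 31.4000, Mean Y = 39.2000
SD X = 16.584330, SD Y = 8.885944
Cov = -133.480000
r = -133.480000/(16.584330*8.885944) = -0.9058

r = -0.9058


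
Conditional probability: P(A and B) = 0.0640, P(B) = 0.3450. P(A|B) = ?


P(A|B) = 0.0640/0.3450 = 0.1855

P(A|B) = 0.1855


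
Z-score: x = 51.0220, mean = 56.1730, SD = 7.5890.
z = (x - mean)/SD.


z = (51.0220 - 56.1730)/7.5890
= -5.1510/7.5890
= -0.6787

z = -0.6787


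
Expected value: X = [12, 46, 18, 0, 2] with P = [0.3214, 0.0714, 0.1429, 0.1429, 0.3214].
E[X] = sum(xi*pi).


E[X] = 12*0.3214 + 46*0.0714 + 18*0.1429 + 0*0.1429 + 2*0.3214
= 3.8568 + 3.2844 + 2.5722 + 0 + 0.6428
= 10.3562

E[X] = 10.3562


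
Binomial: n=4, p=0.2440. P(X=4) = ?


C(4,4) = 1
p^4 = 0.003545
(1-p)^0 = 1.000000
P = 1 * 0.003545 * 1.000000 = 0.0035

P(X=4) = 0.0035


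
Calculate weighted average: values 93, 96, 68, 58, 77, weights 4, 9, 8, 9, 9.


Numerator = 93*4 + 96*9 + 68*8 + 58*9 + 77*9 = 2995
Denominator = 4 + 9 + 8 + 9 + 9 = 39
WM = 2995/39 = 76.7949

WM = 76.7949


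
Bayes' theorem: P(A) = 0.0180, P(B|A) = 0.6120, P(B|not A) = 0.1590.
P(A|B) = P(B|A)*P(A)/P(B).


P(B) = P(B|A)*P(A) + P(B|A')*P(A')
= 0.6120*0.0180 + 0.1590*0.9820
= 0.011016 + 0.156138 = 0.167154
P(A|B) = 0.011016/0.167154 = 0.0659

P(A|B) = 0.0659


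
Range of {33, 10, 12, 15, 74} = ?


Max = 74, Min = 10
Range = 74 - 10 = 64

Range = 64


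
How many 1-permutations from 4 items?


P(4,1) = 4!/3!
= 24/6
= 4

P(4,1) = 4


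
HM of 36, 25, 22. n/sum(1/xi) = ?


Sum of reciprocals = 1/36 + 1/25 + 1/22 = 0.113232
HM = 3/0.113232 = 26.4942

HM = 26.4942


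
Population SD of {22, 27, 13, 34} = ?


Mean = 24.0000
Variance = 58.5000
SD = sqrt(58.5000) = 7.6485

SD = 7.6485


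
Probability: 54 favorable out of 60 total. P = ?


P = 54/60 = 0.9000

P = 0.9000


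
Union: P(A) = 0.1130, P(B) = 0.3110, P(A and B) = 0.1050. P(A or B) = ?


P(A∪B) = 0.1130 + 0.3110 - 0.1050
= 0.4240 - 0.1050
= 0.3190

P(A∪B) = 0.3190


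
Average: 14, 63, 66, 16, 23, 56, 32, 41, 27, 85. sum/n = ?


Sum = 14 + 63 + 66 + 16 + 23 + 56 + 32 + 41 + 27 + 85 = 423
n = 10
Mean = 423/10 = 42.3000

Mean = 42.3000


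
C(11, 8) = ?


C(11,8) = 11!/(8! × 3!)
= 39916800/(40320 × 6)
= 165

C(11,8) = 165


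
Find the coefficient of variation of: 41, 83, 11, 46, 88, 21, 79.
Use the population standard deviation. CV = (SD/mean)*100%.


Mean = 52.7143
SD = 28.7388
CV = (28.7388/52.7143)*100 = 54.5180%

CV = 54.5180%


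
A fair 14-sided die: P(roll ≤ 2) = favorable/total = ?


Favorable outcomes (roll ≤ 2): 2
Total outcomes = 14
P = 2/14 = 0.1429

P = 0.1429


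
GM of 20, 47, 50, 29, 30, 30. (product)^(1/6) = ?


Product = 20 × 47 × 50 × 29 × 30 × 30 = 1226700000
GM = 1226700000^(1/6) = 32.7182

GM = 32.7182


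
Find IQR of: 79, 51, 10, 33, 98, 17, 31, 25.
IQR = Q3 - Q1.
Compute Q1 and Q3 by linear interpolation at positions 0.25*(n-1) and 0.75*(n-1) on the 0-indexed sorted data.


Sorted: 10, 17, 25, 31, 33, 51, 79, 98
Q1 (25th %ile) = 23.0000
Q3 (75th %ile) = 58.0000
IQR = 58.0000 - 23.0000 = 35.0000

IQR = 35.0000


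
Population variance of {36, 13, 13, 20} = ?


Mean = 20.5000
Squared deviations: 240.2500, 56.2500, 56.2500, 0.2500
Sum = 353.0000
Variance = 353.0000/4 = 88.2500

Variance = 88.2500


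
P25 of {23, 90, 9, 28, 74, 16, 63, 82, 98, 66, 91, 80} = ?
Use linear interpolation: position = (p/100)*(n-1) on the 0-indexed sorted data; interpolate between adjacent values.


Sorted: 9, 16, 23, 28, 63, 66, 74, 80, 82, 90, 91, 98
n = 12
Index = 25/100 * 11 = 2.7500
Lower = data[2] = 23, Upper = data[3] = 28
P25 = 23 + 0.7500*(5) = 26.7500

P25 = 26.7500


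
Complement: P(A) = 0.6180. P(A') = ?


P(not A) = 1 - 0.6180 = 0.3820

P(not A) = 0.3820


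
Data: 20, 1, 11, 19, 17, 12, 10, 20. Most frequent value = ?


Frequencies: 1:1, 10:1, 11:1, 12:1, 17:1, 19:1, 20:2
Max frequency = 2
Mode = 20

Mode = 20


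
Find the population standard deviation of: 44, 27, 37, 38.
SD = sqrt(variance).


Mean = 36.5000
Variance = 37.2500
SD = sqrt(37.2500) = 6.1033

SD = 6.1033


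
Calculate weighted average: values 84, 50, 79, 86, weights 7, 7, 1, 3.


Numerator = 84*7 + 50*7 + 79*1 + 86*3 = 1275
Denominator = 7 + 7 + 1 + 3 = 18
WM = 1275/18 = 70.8333

WM = 70.8333


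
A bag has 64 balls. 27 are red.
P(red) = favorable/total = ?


P = 27/64 = 0.4219

P = 0.4219


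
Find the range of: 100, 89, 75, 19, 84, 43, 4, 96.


Max = 100, Min = 4
Range = 100 - 4 = 96

Range = 96


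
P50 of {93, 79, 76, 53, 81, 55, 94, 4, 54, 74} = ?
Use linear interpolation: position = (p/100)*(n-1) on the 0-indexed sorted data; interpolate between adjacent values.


Sorted: 4, 53, 54, 55, 74, 76, 79, 81, 93, 94
n = 10
Index = 50/100 * 9 = 4.5000
Lower = data[4] = 74, Upper = data[5] = 76
P50 = 74 + 0.5000*(2) = 75.0000

P50 = 75.0000


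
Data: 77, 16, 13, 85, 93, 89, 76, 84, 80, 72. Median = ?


Sorted: 13, 16, 72, 76, 77, 80, 84, 85, 89, 93
n = 10 (even)
Middle values: 77 and 80
Median = (77+80)/2 = 78.5000

Median = 78.5000


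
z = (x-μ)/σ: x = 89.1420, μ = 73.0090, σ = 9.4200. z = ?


z = (89.1420 - 73.0090)/9.4200
= 16.1330/9.4200
= 1.7126

z = 1.7126


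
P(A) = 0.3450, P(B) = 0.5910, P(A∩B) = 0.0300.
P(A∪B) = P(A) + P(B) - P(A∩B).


P(A∪B) = 0.3450 + 0.5910 - 0.0300
= 0.9360 - 0.0300
= 0.9060

P(A∪B) = 0.9060


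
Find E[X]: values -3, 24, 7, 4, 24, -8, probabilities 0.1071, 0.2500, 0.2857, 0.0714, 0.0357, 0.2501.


E[X] = -3*0.1071 + 24*0.2500 + 7*0.2857 + 4*0.0714 + 24*0.0357 - 8*0.2501
= -0.3213 + 6.0000 + 1.9999 + 0.2856 + 0.8568 - 2.0008
= 6.8202

E[X] = 6.8202


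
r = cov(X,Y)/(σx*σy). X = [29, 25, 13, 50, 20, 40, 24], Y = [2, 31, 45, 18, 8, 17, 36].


Mean X = 28.7143, Mean Y = 22.4286
SD X = 11.584649, SD Y = 14.351278
Cov = -69.448980
r = -69.448980/(11.584649*14.351278) = -0.4177

r = -0.4177


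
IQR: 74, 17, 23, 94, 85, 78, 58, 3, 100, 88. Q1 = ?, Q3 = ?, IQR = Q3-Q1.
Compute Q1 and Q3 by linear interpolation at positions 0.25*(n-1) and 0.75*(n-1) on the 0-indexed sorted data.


Sorted: 3, 17, 23, 58, 74, 78, 85, 88, 94, 100
Q1 (25th %ile) = 31.7500
Q3 (75th %ile) = 87.2500
IQR = 87.2500 - 31.7500 = 55.5000

IQR = 55.5000


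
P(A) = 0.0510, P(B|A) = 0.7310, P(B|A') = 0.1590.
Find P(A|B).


P(B) = P(B|A)*P(A) + P(B|A')*P(A')
= 0.7310*0.0510 + 0.1590*0.9490
= 0.037281 + 0.150891 = 0.188172
P(A|B) = 0.037281/0.188172 = 0.1981

P(A|B) = 0.1981


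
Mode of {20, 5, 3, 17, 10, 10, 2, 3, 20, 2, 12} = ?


Frequencies: 2:2, 3:2, 5:1, 10:2, 12:1, 17:1, 20:2
Max frequency = 2
Mode = 2, 3, 10, 20

Mode = 2, 3, 10, 20


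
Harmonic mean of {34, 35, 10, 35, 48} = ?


Sum of reciprocals = 1/34 + 1/35 + 1/10 + 1/35 + 1/48 = 0.207388
HM = 5/0.207388 = 24.1094

HM = 24.1094


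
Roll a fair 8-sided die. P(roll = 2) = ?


Favorable outcomes (roll = 2): 1
Total outcomes = 8
P = 1/8 = 0.1250

P = 0.1250


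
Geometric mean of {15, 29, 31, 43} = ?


Product = 15 × 29 × 31 × 43 = 579855
GM = 579855^(1/4) = 27.5950

GM = 27.5950


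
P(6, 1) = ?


P(6,1) = 6!/5!
= 720/120
= 6

P(6,1) = 6


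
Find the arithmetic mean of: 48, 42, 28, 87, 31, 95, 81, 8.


Sum = 48 + 42 + 28 + 87 + 31 + 95 + 81 + 8 = 420
n = 8
Mean = 420/8 = 52.5000

Mean = 52.5000


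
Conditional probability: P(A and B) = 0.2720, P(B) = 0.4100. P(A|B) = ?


P(A|B) = 0.2720/0.4100 = 0.6634

P(A|B) = 0.6634


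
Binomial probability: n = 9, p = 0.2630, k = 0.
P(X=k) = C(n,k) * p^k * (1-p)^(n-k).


C(9,0) = 1
p^0 = 1.000000
(1-p)^9 = 0.064152
P = 1 * 1.000000 * 0.064152 = 0.0642

P(X=0) = 0.0642


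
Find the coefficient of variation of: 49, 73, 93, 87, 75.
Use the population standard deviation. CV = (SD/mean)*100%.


Mean = 75.4000
SD = 15.1473
CV = (15.1473/75.4000)*100 = 20.0892%

CV = 20.0892%


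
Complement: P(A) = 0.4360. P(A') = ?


P(not A) = 1 - 0.4360 = 0.5640

P(not A) = 0.5640


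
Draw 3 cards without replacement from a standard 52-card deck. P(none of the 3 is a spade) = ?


P(no spades) = (39/52) × (38/51) × (37/50)
= 0.4135

P = 0.4135


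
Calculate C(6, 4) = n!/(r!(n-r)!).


C(6,4) = 6!/(4! × 2!)
= 720/(24 × 2)
= 15

C(6,4) = 15


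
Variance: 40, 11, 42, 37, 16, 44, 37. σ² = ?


Mean = 32.4286
Squared deviations: 57.3265, 459.1837, 91.6122, 20.8980, 269.8980, 133.8980, 20.8980
Sum = 1053.7143
Variance = 1053.7143/7 = 150.5306

Variance = 150.5306


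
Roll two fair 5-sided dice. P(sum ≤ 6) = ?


Total outcomes = 5×5 = 25
Favorable (sum ≤ 6): 15
P = 15/25 = 0.6000

P = 0.6000


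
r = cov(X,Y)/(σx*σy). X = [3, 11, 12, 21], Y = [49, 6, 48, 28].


Mean X = 11.7500, Mean Y = 32.7500
SD X = 6.378675, SD Y = 17.569505
Cov = -40.562500
r = -40.562500/(6.378675*17.569505) = -0.3619

r = -0.3619


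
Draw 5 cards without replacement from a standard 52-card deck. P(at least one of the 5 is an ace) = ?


P(at least one) = 1 - P(none)
P(none) = (48/52) × (47/51) × (46/50) × (45/49) × (44/48) = 0.658842
P(at least one) = 1 - 0.658842 = 0.3412

P = 0.3412


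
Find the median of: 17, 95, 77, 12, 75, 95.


Sorted: 12, 17, 75, 77, 95, 95
n = 6 (even)
Middle values: 75 and 77
Median = (75+77)/2 = 76.0000

Median = 76.0000


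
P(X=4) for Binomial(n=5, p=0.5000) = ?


C(5,4) = 5
p^4 = 0.062500
(1-p)^1 = 0.500000
P = 5 * 0.062500 * 0.500000 = 0.1562

P(X=4) = 0.1562


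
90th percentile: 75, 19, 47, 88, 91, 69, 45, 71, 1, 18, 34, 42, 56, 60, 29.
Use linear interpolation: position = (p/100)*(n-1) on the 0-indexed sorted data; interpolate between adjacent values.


Sorted: 1, 18, 19, 29, 34, 42, 45, 47, 56, 60, 69, 71, 75, 88, 91
n = 15
Index = 90/100 * 14 = 12.6000
Lower = data[12] = 75, Upper = data[13] = 88
P90 = 75 + 0.6000*(13) = 82.8000

P90 = 82.8000


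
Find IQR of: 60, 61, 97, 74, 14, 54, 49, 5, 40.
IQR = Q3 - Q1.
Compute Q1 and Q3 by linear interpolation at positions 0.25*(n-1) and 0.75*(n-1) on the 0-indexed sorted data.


Sorted: 5, 14, 40, 49, 54, 60, 61, 74, 97
Q1 (25th %ile) = 40.0000
Q3 (75th %ile) = 61.0000
IQR = 61.0000 - 40.0000 = 21.0000

IQR = 21.0000


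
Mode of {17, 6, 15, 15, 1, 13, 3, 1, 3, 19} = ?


Frequencies: 1:2, 3:2, 6:1, 13:1, 15:2, 17:1, 19:1
Max frequency = 2
Mode = 1, 3, 15

Mode = 1, 3, 15


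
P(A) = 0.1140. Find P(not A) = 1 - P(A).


P(not A) = 1 - 0.1140 = 0.8860

P(not A) = 0.8860


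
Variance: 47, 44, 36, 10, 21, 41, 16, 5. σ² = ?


Mean = 27.5000
Squared deviations: 380.2500, 272.2500, 72.2500, 306.2500, 42.2500, 182.2500, 132.2500, 506.2500
Sum = 1894.0000
Variance = 1894.0000/8 = 236.7500

Variance = 236.7500


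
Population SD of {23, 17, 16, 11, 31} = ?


Mean = 19.6000
Variance = 47.0400
SD = sqrt(47.0400) = 6.8586

SD = 6.8586


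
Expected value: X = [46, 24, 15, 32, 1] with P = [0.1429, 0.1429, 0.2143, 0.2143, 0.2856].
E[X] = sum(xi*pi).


E[X] = 46*0.1429 + 24*0.1429 + 15*0.2143 + 32*0.2143 + 1*0.2856
= 6.5734 + 3.4296 + 3.2145 + 6.8576 + 0.2856
= 20.3607

E[X] = 20.3607


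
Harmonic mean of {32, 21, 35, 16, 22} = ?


Sum of reciprocals = 1/32 + 1/21 + 1/35 + 1/16 + 1/22 = 0.215395
HM = 5/0.215395 = 23.2132

HM = 23.2132


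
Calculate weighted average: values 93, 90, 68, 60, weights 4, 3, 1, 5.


Numerator = 93*4 + 90*3 + 68*1 + 60*5 = 1010
Denominator = 4 + 3 + 1 + 5 = 13
WM = 1010/13 = 77.6923

WM = 77.6923


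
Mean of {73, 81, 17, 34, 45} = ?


Sum = 73 + 81 + 17 + 34 + 45 = 250
n = 5
Mean = 250/5 = 50.0000

Mean = 50.0000


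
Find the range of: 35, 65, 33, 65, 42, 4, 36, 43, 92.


Max = 92, Min = 4
Range = 92 - 4 = 88

Range = 88


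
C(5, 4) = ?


C(5,4) = 5!/(4! × 1!)
= 120/(24 × 1)
= 5

C(5,4) = 5


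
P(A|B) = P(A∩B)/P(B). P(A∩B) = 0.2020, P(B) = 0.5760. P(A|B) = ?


P(A|B) = 0.2020/0.5760 = 0.3507

P(A|B) = 0.3507


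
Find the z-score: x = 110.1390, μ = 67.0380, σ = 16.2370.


z = (110.1390 - 67.0380)/16.2370
= 43.1010/16.2370
= 2.6545

z = 2.6545


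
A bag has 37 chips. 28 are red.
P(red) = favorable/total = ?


P = 28/37 = 0.7568

P = 0.7568


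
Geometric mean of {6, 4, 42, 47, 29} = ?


Product = 6 × 4 × 42 × 47 × 29 = 1373904
GM = 1373904^(1/5) = 16.8885

GM = 16.8885


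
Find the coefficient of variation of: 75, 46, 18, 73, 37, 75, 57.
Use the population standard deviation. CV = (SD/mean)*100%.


Mean = 54.4286
SD = 20.3530
CV = (20.3530/54.4286)*100 = 37.3940%

CV = 37.3940%


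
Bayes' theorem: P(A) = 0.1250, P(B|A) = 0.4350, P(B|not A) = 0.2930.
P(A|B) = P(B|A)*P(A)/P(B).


P(B) = P(B|A)*P(A) + P(B|A')*P(A')
= 0.4350*0.1250 + 0.2930*0.8750
= 0.054375 + 0.256375 = 0.310750
P(A|B) = 0.054375/0.310750 = 0.1750

P(A|B) = 0.1750


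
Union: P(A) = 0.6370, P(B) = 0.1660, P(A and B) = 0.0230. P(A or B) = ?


P(A∪B) = 0.6370 + 0.1660 - 0.0230
= 0.8030 - 0.0230
= 0.7800

P(A∪B) = 0.7800


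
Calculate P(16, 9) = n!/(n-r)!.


P(16,9) = 16!/7!
= 20922789888000/5040
= 4151347200

P(16,9) = 4151347200


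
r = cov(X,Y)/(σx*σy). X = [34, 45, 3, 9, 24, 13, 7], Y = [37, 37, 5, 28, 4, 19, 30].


Mean X = 19.2857, Mean Y = 22.8571
SD X = 14.449066, SD Y = 12.910998
Cov = 93.897959
r = 93.897959/(14.449066*12.910998) = 0.5033

r = 0.5033


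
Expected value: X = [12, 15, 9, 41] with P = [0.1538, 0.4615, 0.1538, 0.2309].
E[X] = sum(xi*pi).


E[X] = 12*0.1538 + 15*0.4615 + 9*0.1538 + 41*0.2309
= 1.8456 + 6.9225 + 1.3842 + 9.4669
= 19.6192

E[X] = 19.6192


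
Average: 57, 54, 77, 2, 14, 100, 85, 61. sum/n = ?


Sum = 57 + 54 + 77 + 2 + 14 + 100 + 85 + 61 = 450
n = 8
Mean = 450/8 = 56.2500

Mean = 56.2500


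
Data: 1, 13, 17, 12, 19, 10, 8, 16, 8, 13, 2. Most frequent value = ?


Frequencies: 1:1, 2:1, 8:2, 10:1, 12:1, 13:2, 16:1, 17:1, 19:1
Max frequency = 2
Mode = 8, 13

Mode = 8, 13


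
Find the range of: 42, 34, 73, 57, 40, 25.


Max = 73, Min = 25
Range = 73 - 25 = 48

Range = 48


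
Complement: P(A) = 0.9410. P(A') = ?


P(not A) = 1 - 0.9410 = 0.0590

P(not A) = 0.0590


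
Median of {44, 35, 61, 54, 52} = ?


Sorted: 35, 44, 52, 54, 61
n = 5 (odd)
Middle value = 52

Median = 52


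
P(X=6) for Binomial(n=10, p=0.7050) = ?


C(10,6) = 210
p^6 = 0.122782
(1-p)^4 = 0.007573
P = 210 * 0.122782 * 0.007573 = 0.1953

P(X=6) = 0.1953


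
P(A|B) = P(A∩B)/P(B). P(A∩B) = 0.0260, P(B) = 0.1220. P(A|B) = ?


P(A|B) = 0.0260/0.1220 = 0.2131

P(A|B) = 0.2131


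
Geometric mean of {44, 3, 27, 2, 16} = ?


Product = 44 × 3 × 27 × 2 × 16 = 114048
GM = 114048^(1/5) = 10.2664

GM = 10.2664


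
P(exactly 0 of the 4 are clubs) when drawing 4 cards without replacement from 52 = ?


Hypergeometric: P(X=0) = C(13,0)·C(39,4) / C(52,4)
= 1 × 82251 / 270725
= 82251/270725 = 0.3038

P = 0.3038


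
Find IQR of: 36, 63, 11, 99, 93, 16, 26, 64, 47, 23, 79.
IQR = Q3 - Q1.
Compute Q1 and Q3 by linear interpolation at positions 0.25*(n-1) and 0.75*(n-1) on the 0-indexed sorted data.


Sorted: 11, 16, 23, 26, 36, 47, 63, 64, 79, 93, 99
Q1 (25th %ile) = 24.5000
Q3 (75th %ile) = 71.5000
IQR = 71.5000 - 24.5000 = 47.0000

IQR = 47.0000


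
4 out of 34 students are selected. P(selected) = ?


P = 4/34 = 0.1176

P = 0.1176


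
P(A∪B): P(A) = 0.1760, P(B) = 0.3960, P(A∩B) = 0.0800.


P(A∪B) = 0.1760 + 0.3960 - 0.0800
= 0.5720 - 0.0800
= 0.4920

P(A∪B) = 0.4920


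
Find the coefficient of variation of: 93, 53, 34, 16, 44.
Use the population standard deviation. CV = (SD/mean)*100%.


Mean = 48.0000
SD = 25.6359
CV = (25.6359/48.0000)*100 = 53.4082%

CV = 53.4082%


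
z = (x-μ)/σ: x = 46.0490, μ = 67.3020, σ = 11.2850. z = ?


z = (46.0490 - 67.3020)/11.2850
= -21.2530/11.2850
= -1.8833

z = -1.8833


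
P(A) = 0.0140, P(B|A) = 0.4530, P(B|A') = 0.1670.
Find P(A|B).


P(B) = P(B|A)*P(A) + P(B|A')*P(A')
= 0.4530*0.0140 + 0.1670*0.9860
= 0.006342 + 0.164662 = 0.171004
P(A|B) = 0.006342/0.171004 = 0.0371

P(A|B) = 0.0371


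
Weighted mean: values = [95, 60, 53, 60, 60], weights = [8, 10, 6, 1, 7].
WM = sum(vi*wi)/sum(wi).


Numerator = 95*8 + 60*10 + 53*6 + 60*1 + 60*7 = 2158
Denominator = 8 + 10 + 6 + 1 + 7 = 32
WM = 2158/32 = 67.4375

WM = 67.4375


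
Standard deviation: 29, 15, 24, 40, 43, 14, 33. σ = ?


Mean = 28.2857
Variance = 110.7755
SD = sqrt(110.7755) = 10.5250

SD = 10.5250


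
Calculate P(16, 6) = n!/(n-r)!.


P(16,6) = 16!/10!
= 20922789888000/3628800
= 5765760

P(16,6) = 5765760


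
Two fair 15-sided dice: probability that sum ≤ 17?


Total outcomes = 15×15 = 225
Favorable (sum ≤ 17): 134
P = 134/225 = 0.5956

P = 0.5956


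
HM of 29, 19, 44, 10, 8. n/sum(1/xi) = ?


Sum of reciprocals = 1/29 + 1/19 + 1/44 + 1/10 + 1/8 = 0.334842
HM = 5/0.334842 = 14.9324

HM = 14.9324


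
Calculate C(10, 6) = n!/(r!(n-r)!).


C(10,6) = 10!/(6! × 4!)
= 3628800/(720 × 24)
= 210

C(10,6) = 210


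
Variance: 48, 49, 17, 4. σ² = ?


Mean = 29.5000
Squared deviations: 342.2500, 380.2500, 156.2500, 650.2500
Sum = 1529.0000
Variance = 1529.0000/4 = 382.2500

Variance = 382.2500


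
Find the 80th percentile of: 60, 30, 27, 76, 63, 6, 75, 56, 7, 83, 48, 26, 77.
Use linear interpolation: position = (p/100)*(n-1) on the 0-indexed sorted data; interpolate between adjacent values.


Sorted: 6, 7, 26, 27, 30, 48, 56, 60, 63, 75, 76, 77, 83
n = 13
Index = 80/100 * 12 = 9.6000
Lower = data[9] = 75, Upper = data[10] = 76
P80 = 75 + 0.6000*(1) = 75.6000

P80 = 75.6000


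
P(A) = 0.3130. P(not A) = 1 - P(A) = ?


P(not A) = 1 - 0.3130 = 0.6870

P(not A) = 0.6870


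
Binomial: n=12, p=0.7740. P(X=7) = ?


C(12,7) = 792
p^7 = 0.166413
(1-p)^5 = 0.000590
P = 792 * 0.166413 * 0.000590 = 0.0777

P(X=7) = 0.0777


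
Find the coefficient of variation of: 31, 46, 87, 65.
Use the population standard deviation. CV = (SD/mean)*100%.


Mean = 57.2500
SD = 20.9806
CV = (20.9806/57.2500)*100 = 36.6474%

CV = 36.6474%


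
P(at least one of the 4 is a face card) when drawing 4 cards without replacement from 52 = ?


P(at least one) = 1 - P(none)
P(none) = (40/52) × (39/51) × (38/50) × (37/49) = 0.337575
P(at least one) = 1 - 0.337575 = 0.6624

P = 0.6624


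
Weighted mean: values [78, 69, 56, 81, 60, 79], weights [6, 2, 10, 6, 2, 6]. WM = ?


Numerator = 78*6 + 69*2 + 56*10 + 81*6 + 60*2 + 79*6 = 2246
Denominator = 6 + 2 + 10 + 6 + 2 + 6 = 32
WM = 2246/32 = 70.1875

WM = 70.1875


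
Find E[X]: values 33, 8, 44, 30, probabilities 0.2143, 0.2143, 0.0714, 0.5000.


E[X] = 33*0.2143 + 8*0.2143 + 44*0.0714 + 30*0.5000
= 7.0719 + 1.7144 + 3.1416 + 15.0000
= 26.9279

E[X] = 26.9279


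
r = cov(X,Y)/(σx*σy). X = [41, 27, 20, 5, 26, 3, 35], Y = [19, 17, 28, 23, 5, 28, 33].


Mean X = 22.4286, Mean Y = 21.8571
SD X = 13.221813, SD Y = 8.592830
Cov = -21.367347
r = -21.367347/(13.221813*8.592830) = -0.1881

r = -0.1881


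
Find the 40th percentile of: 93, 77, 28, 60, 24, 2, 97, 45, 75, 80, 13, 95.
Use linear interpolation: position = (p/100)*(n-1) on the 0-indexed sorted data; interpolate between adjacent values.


Sorted: 2, 13, 24, 28, 45, 60, 75, 77, 80, 93, 95, 97
n = 12
Index = 40/100 * 11 = 4.4000
Lower = data[4] = 45, Upper = data[5] = 60
P40 = 45 + 0.4000*(15) = 51.0000

P40 = 51.0000


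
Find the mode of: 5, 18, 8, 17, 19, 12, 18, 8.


Frequencies: 5:1, 8:2, 12:1, 17:1, 18:2, 19:1
Max frequency = 2
Mode = 8, 18

Mode = 8, 18


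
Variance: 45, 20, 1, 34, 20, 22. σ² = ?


Mean = 23.6667
Squared deviations: 455.1111, 13.4444, 513.7778, 106.7778, 13.4444, 2.7778
Sum = 1105.3333
Variance = 1105.3333/6 = 184.2222

Variance = 184.2222


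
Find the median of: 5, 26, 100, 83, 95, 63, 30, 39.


Sorted: 5, 26, 30, 39, 63, 83, 95, 100
n = 8 (even)
Middle values: 39 and 63
Median = (39+63)/2 = 51.0000

Median = 51.0000


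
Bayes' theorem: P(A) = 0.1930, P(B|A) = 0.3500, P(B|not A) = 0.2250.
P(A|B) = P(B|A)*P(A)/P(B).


P(B) = P(B|A)*P(A) + P(B|A')*P(A')
= 0.3500*0.1930 + 0.2250*0.8070
= 0.067550 + 0.181575 = 0.249125
P(A|B) = 0.067550/0.249125 = 0.2711

P(A|B) = 0.2711


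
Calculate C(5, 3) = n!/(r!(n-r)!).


C(5,3) = 5!/(3! × 2!)
= 120/(6 × 2)
= 10

C(5,3) = 10


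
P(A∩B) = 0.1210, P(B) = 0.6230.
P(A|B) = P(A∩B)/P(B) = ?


P(A|B) = 0.1210/0.6230 = 0.1942

P(A|B) = 0.1942


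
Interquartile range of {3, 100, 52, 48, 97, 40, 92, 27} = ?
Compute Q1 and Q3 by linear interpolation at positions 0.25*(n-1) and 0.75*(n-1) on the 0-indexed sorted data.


Sorted: 3, 27, 40, 48, 52, 92, 97, 100
Q1 (25th %ile) = 36.7500
Q3 (75th %ile) = 93.2500
IQR = 93.2500 - 36.7500 = 56.5000

IQR = 56.5000


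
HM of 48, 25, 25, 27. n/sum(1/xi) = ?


Sum of reciprocals = 1/48 + 1/25 + 1/25 + 1/27 = 0.137870
HM = 4/0.137870 = 29.0128

HM = 29.0128


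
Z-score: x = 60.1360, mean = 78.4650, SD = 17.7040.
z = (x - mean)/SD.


z = (60.1360 - 78.4650)/17.7040
= -18.3290/17.7040
= -1.0353

z = -1.0353


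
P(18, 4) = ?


P(18,4) = 18!/14!
= 6402373705728000/87178291200
= 73440

P(18,4) = 73440


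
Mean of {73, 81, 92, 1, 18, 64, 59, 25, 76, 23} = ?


Sum = 73 + 81 + 92 + 1 + 18 + 64 + 59 + 25 + 76 + 23 = 512
n = 10
Mean = 512/10 = 51.2000

Mean = 51.2000


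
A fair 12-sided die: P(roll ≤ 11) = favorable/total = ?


Favorable outcomes (roll ≤ 11): 11
Total outcomes = 12
P = 11/12 = 0.9167

P = 0.9167


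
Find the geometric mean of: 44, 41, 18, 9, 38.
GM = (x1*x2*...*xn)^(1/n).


Product = 44 × 41 × 18 × 9 × 38 = 11105424
GM = 11105424^(1/5) = 25.6512

GM = 25.6512


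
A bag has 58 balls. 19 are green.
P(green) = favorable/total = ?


P = 19/58 = 0.3276

P = 0.3276


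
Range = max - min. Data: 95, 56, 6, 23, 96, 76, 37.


Max = 96, Min = 6
Range = 96 - 6 = 90

Range = 90


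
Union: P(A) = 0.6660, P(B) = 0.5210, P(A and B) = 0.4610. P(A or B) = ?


P(A∪B) = 0.6660 + 0.5210 - 0.4610
= 1.1870 - 0.4610
= 0.7260

P(A∪B) = 0.7260


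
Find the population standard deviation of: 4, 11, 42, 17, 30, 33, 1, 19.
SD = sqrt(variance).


Mean = 19.6250
Variance = 182.4844
SD = sqrt(182.4844) = 13.5087

SD = 13.5087


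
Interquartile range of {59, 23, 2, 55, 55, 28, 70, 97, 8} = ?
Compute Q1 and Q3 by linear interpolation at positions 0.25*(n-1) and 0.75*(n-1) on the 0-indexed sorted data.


Sorted: 2, 8, 23, 28, 55, 55, 59, 70, 97
Q1 (25th %ile) = 23.0000
Q3 (75th %ile) = 59.0000
IQR = 59.0000 - 23.0000 = 36.0000

IQR = 36.0000


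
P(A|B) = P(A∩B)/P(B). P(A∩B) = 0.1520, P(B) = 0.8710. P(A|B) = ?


P(A|B) = 0.1520/0.8710 = 0.1745

P(A|B) = 0.1745


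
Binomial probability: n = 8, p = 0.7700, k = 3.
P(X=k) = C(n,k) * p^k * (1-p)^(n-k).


C(8,3) = 56
p^3 = 0.456533
(1-p)^5 = 0.000644
P = 56 * 0.456533 * 0.000644 = 0.0165

P(X=3) = 0.0165


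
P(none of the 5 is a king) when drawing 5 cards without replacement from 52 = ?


P(no kings) = (48/52) × (47/51) × (46/50) × (45/49) × (44/48)
= 0.6588

P = 0.6588


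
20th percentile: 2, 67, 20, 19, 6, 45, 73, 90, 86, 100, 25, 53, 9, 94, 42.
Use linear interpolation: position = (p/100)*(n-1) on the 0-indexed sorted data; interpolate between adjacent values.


Sorted: 2, 6, 9, 19, 20, 25, 42, 45, 53, 67, 73, 86, 90, 94, 100
n = 15
Index = 20/100 * 14 = 2.8000
Lower = data[2] = 9, Upper = data[3] = 19
P20 = 9 + 0.8000*(10) = 17.0000

P20 = 17.0000


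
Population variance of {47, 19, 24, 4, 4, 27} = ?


Mean = 20.8333
Squared deviations: 684.6944, 3.3611, 10.0278, 283.3611, 283.3611, 38.0278
Sum = 1302.8333
Variance = 1302.8333/6 = 217.1389

Variance = 217.1389


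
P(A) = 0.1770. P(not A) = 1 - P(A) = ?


P(not A) = 1 - 0.1770 = 0.8230

P(not A) = 0.8230


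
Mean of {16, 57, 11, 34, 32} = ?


Sum = 16 + 57 + 11 + 34 + 32 = 150
n = 5
Mean = 150/5 = 30.0000

Mean = 30.0000


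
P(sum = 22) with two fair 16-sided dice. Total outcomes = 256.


Total outcomes = 16×16 = 256
Favorable (sum = 22): 11
P = 11/256 = 0.0430

P = 0.0430


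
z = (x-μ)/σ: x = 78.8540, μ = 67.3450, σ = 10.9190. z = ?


z = (78.8540 - 67.3450)/10.9190
= 11.5090/10.9190
= 1.0540

z = 1.0540


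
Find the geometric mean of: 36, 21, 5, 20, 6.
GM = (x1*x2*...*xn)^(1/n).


Product = 36 × 21 × 5 × 20 × 6 = 453600
GM = 453600^(1/5) = 13.5311

GM = 13.5311


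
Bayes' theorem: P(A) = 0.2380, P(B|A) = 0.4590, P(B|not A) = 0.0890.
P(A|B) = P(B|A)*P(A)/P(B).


P(B) = P(B|A)*P(A) + P(B|A')*P(A')
= 0.4590*0.2380 + 0.0890*0.7620
= 0.109242 + 0.067818 = 0.177060
P(A|B) = 0.109242/0.177060 = 0.6170

P(A|B) = 0.6170


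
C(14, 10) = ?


C(14,10) = 14!/(10! × 4!)
= 87178291200/(3628800 × 24)
= 1001

C(14,10) = 1001


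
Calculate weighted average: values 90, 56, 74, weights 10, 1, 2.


Numerator = 90*10 + 56*1 + 74*2 = 1104
Denominator = 10 + 1 + 2 = 13
WM = 1104/13 = 84.9231

WM = 84.9231


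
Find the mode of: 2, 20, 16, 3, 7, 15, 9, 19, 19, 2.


Frequencies: 2:2, 3:1, 7:1, 9:1, 15:1, 16:1, 19:2, 20:1
Max frequency = 2
Mode = 2, 19

Mode = 2, 19


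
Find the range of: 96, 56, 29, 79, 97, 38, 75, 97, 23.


Max = 97, Min = 23
Range = 97 - 23 = 74

Range = 74


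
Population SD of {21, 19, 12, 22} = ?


Mean = 18.5000
Variance = 15.2500
SD = sqrt(15.2500) = 3.9051

SD = 3.9051


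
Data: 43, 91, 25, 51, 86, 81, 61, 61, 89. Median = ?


Sorted: 25, 43, 51, 61, 61, 81, 86, 89, 91
n = 9 (odd)
Middle value = 61

Median = 61


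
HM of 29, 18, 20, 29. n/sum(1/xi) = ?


Sum of reciprocals = 1/29 + 1/18 + 1/20 + 1/29 = 0.174521
HM = 4/0.174521 = 22.9199

HM = 22.9199


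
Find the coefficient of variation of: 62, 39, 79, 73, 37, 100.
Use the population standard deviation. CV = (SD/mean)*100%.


Mean = 65.0000
SD = 22.1886
CV = (22.1886/65.0000)*100 = 34.1363%

CV = 34.1363%


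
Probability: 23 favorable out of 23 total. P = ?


P = 23/23 = 1.0000

P = 1.0000


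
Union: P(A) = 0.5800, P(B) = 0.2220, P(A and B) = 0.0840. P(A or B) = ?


P(A∪B) = 0.5800 + 0.2220 - 0.0840
= 0.8020 - 0.0840
= 0.7180

P(A∪B) = 0.7180


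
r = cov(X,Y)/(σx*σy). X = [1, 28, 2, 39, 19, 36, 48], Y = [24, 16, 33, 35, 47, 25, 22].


Mean X = 24.7143, Mean Y = 28.8571
SD X = 16.883756, SD Y = 9.523333
Cov = -34.326531
r = -34.326531/(16.883756*9.523333) = -0.2135

r = -0.2135


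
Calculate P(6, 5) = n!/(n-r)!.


P(6,5) = 6!/1!
= 720/1
= 720

P(6,5) = 720


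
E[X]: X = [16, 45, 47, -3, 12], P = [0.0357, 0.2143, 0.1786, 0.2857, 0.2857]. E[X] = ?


E[X] = 16*0.0357 + 45*0.2143 + 47*0.1786 - 3*0.2857 + 12*0.2857
= 0.5712 + 9.6435 + 8.3942 - 0.8571 + 3.4284
= 21.1802

E[X] = 21.1802


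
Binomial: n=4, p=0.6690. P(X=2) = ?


C(4,2) = 6
p^2 = 0.447561
(1-p)^2 = 0.109561
P = 6 * 0.447561 * 0.109561 = 0.2942

P(X=2) = 0.2942


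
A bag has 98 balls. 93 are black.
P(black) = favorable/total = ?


P = 93/98 = 0.9490

P = 0.9490


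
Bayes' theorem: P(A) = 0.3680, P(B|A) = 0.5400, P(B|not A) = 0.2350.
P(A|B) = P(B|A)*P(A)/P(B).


P(B) = P(B|A)*P(A) + P(B|A')*P(A')
= 0.5400*0.3680 + 0.2350*0.6320
= 0.198720 + 0.148520 = 0.347240
P(A|B) = 0.198720/0.347240 = 0.5723

P(A|B) = 0.5723


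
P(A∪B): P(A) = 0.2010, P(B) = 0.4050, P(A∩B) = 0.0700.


P(A∪B) = 0.2010 + 0.4050 - 0.0700
= 0.6060 - 0.0700
= 0.5360

P(A∪B) = 0.5360


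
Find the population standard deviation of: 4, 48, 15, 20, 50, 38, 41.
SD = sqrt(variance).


Mean = 30.8571
Variance = 272.1224
SD = sqrt(272.1224) = 16.4961

SD = 16.4961


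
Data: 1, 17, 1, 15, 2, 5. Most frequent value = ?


Frequencies: 1:2, 2:1, 5:1, 15:1, 17:1
Max frequency = 2
Mode = 1

Mode = 1


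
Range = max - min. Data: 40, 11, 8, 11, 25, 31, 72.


Max = 72, Min = 8
Range = 72 - 8 = 64

Range = 64


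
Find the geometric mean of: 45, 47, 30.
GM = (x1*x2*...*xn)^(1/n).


Product = 45 × 47 × 30 = 63450
GM = 63450^(1/3) = 39.8851

GM = 39.8851


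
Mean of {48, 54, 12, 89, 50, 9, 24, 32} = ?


Sum = 48 + 54 + 12 + 89 + 50 + 9 + 24 + 32 = 318
n = 8
Mean = 318/8 = 39.7500

Mean = 39.7500


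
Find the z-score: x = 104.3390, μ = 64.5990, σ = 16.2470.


z = (104.3390 - 64.5990)/16.2470
= 39.7400/16.2470
= 2.4460

z = 2.4460
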